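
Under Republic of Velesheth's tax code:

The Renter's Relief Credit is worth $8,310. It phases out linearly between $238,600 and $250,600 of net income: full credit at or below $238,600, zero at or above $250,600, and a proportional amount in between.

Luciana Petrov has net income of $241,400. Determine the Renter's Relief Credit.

$6,371

Renter's Relief Credit: $241,400 is $2,800 into a $12,000 phase-out range, leaving 9,200/12,000 of the credit: $8,310 × 9,200/12,000 = $6,371.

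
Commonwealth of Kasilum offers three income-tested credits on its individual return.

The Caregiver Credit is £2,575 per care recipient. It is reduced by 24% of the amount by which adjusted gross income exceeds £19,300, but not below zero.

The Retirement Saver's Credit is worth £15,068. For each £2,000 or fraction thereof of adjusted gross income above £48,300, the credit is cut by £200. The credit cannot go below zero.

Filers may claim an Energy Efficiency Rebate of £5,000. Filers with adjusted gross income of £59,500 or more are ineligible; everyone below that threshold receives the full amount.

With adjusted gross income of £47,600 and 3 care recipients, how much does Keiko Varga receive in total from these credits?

Caregiver Credit: base = 3 × £2,575 = £7,725. 24% of the £28,300 excess over £19,300 is £6,792; credit = £7,725 − £6,792 = £933.
Retirement Saver's Credit: £47,600 is at or below the £48,300 threshold, so the full £15,068 applies.
Energy Efficiency Rebate: £47,600 is below the £59,500 cutoff, so the full £5,000 applies.
Total: £933 + £15,068 + £5,000 = £21,001.

£21,001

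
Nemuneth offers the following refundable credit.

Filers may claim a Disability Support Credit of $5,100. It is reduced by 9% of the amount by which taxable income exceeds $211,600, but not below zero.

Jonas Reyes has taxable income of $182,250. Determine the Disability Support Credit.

$5,100

Disability Support Credit: $182,250 is at or below the $211,600 threshold, so the full $5,100 applies.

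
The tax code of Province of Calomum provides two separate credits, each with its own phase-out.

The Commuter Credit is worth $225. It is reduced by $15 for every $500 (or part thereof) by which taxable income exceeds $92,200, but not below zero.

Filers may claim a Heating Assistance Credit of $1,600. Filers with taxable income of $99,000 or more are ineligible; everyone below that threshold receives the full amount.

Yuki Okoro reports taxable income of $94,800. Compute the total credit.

$1,735

Commuter Credit: income exceeds $92,200 by $2,600, which is 6 full-or-partial $500 increments; reduction = 6 × $15 = $90, leaving $135.
Heating Assistance Credit: $94,800 is below the $99,000 cutoff, so the full $1,600 applies.
Total: $135 + $1,600 = $1,735.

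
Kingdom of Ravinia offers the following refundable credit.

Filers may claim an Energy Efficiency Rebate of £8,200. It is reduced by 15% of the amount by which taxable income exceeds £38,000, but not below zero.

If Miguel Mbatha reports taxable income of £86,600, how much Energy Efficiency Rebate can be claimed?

£910

Energy Efficiency Rebate: 15% of the £48,600 excess over £38,000 is £7,290; credit = £8,200 − £7,290 = £910.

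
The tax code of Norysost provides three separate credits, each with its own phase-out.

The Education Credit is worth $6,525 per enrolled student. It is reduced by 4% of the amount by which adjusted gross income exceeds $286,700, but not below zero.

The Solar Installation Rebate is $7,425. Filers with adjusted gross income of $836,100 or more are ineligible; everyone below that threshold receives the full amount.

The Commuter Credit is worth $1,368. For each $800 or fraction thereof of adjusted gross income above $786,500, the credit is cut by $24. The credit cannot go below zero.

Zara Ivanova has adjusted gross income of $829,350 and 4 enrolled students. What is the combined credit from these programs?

$11,891

Education Credit: base = 4 × $6,525 = $26,100. 4% of the $542,650 excess over $286,700 is $21,706; credit = $26,100 − $21,706 = $4,394.
Solar Installation Rebate: $829,350 is below the $836,100 cutoff, so the full $7,425 applies.
Commuter Credit: income exceeds $786,500 by $42,850, which is 54 full-or-partial $800 increments; reduction = 54 × $24 = $1,296, leaving $72.
Total: $4,394 + $7,425 + $72 = $11,891.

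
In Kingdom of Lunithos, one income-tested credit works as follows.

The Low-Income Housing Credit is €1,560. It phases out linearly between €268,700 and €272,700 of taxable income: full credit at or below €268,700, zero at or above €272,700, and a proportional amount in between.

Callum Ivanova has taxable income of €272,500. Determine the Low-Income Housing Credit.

€78

Low-Income Housing Credit: €272,500 is €3,800 into a €4,000 phase-out range, leaving 200/4,000 of the credit: €1,560 × 200/4,000 = €78.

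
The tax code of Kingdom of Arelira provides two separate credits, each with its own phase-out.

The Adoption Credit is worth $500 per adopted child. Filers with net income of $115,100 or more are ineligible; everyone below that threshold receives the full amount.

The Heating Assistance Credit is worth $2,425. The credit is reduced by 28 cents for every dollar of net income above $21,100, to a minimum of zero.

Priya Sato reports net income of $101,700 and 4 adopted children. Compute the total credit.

Adoption Credit: base = 4 × $500 = $2,000. $101,700 is below the $115,100 cutoff, so the full $2,000 applies.
Heating Assistance Credit: 28% of the $80,600 excess over $21,100 is $22,568 ≥ base, so the credit is $0.
Total: $2,000 + $0 = $2,000.

$2,000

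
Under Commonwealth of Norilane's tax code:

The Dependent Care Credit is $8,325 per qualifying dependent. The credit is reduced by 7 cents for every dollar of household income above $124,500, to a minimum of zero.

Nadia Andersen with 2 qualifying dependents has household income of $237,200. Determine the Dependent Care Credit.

$8,761

Dependent Care Credit: base = 2 × $8,325 = $16,650. 7% of the $112,700 excess over $124,500 is $7,889; credit = $16,650 − $7,889 = $8,761.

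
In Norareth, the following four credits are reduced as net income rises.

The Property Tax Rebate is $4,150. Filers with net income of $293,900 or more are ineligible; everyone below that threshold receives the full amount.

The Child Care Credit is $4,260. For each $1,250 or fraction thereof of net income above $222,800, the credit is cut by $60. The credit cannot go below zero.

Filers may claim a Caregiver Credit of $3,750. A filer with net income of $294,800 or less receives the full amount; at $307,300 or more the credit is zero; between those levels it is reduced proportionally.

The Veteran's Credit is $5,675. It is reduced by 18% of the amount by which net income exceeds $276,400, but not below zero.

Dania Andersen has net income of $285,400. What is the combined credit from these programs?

$13,155

Property Tax Rebate: $285,400 is below the $293,900 cutoff, so the full $4,150 applies.
Child Care Credit: income exceeds $222,800 by $62,600, which is 51 full-or-partial $1,250 increments; reduction = 51 × $60 = $3,060, leaving $1,200.
Caregiver Credit: $285,400 is at or below the $294,800 threshold, so the full $3,750 applies.
Veteran's Credit: 18% of the $9,000 excess over $276,400 is $1,620; credit = $5,675 − $1,620 = $4,055.
Total: $4,150 + $1,200 + $3,750 + $4,055 = $13,155.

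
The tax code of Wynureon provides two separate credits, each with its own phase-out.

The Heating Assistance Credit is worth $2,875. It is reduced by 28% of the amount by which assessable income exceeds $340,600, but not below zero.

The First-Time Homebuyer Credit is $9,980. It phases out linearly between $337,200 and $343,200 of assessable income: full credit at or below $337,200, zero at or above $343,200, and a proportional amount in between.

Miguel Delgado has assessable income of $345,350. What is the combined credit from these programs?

$1,545

Heating Assistance Credit: 28% of the $4,750 excess over $340,600 is $1,330; credit = $2,875 − $1,330 = $1,545.
First-Time Homebuyer Credit: $345,350 is at or above $343,200, so the credit is $0.
Total: $1,545 + $0 = $1,545.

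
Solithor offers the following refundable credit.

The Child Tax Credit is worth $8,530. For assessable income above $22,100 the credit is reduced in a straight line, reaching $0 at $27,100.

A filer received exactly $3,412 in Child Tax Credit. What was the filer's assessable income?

$3,412 is 3,412/8,530 of the full $8,530, so 5,118/8,530 of the $5,000 range has been used: income = $22,100 + $5,000 × 5,118/8,530 = $25,100.

$25,100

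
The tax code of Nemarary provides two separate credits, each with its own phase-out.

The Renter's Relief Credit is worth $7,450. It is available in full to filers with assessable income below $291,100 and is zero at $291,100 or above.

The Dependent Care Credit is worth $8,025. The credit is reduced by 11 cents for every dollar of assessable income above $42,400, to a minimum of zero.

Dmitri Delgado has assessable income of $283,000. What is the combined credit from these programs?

$7,450

Renter's Relief Credit: $283,000 is below the $291,100 cutoff, so the full $7,450 applies.
Dependent Care Credit: 11% of the $240,600 excess over $42,400 is $26,466 ≥ base, so the credit is $0.
Total: $7,450 + $0 = $7,450.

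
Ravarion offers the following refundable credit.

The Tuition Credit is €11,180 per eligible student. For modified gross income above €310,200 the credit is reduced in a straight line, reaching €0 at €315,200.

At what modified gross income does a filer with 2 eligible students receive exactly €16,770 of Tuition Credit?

Full credit = 2 × €11,180 = €22,360.
€16,770 is 16,770/22,360 of the full €22,360, so 5,590/22,360 of the €5,000 range has been used: income = €310,200 + €5,000 × 5,590/22,360 = €311,450.

€311,450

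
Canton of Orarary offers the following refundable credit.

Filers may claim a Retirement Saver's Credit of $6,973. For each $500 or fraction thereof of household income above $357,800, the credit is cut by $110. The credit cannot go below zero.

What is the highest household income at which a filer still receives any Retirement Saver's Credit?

$389,300

After 63 increments the reduction is 63 × $110 = $6,930, leaving $43; one more increment wipes it out. Increment 63 ends at excess 63 × $500 = $31,500, so the highest qualifying income is $357,800 + $31,500 = $389,300.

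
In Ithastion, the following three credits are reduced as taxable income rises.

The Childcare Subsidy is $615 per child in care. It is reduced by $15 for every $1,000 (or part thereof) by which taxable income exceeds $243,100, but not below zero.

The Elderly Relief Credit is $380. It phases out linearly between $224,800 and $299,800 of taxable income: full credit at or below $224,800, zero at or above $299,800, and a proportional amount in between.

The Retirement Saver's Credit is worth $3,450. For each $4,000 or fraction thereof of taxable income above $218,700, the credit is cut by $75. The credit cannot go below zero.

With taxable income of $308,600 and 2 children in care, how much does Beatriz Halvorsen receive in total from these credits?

Childcare Subsidy: base = 2 × $615 = $1,230. income exceeds $243,100 by $65,500, which is 66 full-or-partial $1,000 increments; reduction = 66 × $15 = $990, leaving $240.
Elderly Relief Credit: $308,600 is at or above $299,800, so the credit is $0.
Retirement Saver's Credit: income exceeds $218,700 by $89,900, which is 23 full-or-partial $4,000 increments; reduction = 23 × $75 = $1,725, leaving $1,725.
Total: $240 + $0 + $1,725 = $1,965.

$1,965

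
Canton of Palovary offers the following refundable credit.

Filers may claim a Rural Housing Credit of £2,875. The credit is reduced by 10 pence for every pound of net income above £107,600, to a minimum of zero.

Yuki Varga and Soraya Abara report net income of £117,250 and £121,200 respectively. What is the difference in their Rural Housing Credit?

£395

Yuki (£117,250): Rural Housing Credit: 10% of the £9,650 excess over £107,600 is £965; credit = £2,875 − £965 = £1,910.
Soraya (£121,200): Rural Housing Credit: 10% of the £13,600 excess over £107,600 is £1,360; credit = £2,875 − £1,360 = £1,515.
Difference: |£1,910 − £1,515| = £395.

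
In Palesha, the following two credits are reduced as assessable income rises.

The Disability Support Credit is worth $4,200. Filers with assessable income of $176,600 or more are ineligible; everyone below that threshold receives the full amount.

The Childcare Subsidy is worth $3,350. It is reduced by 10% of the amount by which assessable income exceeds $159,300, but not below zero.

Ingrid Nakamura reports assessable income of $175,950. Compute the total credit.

Disability Support Credit: $175,950 is below the $176,600 cutoff, so the full $4,200 applies.
Childcare Subsidy: 10% of the $16,650 excess over $159,300 is $1,665; credit = $3,350 − $1,665 = $1,685.
Total: $4,200 + $1,685 = $5,885.

$5,885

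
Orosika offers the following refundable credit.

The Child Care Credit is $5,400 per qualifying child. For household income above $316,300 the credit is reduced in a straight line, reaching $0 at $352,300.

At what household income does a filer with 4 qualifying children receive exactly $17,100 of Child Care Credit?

$323,800

Full credit = 4 × $5,400 = $21,600.
$17,100 is 17,100/21,600 of the full $21,600, so 4,500/21,600 of the $36,000 range has been used: income = $316,300 + $36,000 × 4,500/21,600 = $323,800.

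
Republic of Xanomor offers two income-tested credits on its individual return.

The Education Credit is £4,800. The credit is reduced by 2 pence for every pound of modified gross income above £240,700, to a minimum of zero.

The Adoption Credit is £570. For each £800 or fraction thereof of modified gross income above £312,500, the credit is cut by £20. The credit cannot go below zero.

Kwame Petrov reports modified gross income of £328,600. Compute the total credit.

Education Credit: 2% of the £87,900 excess over £240,700 is £1,758; credit = £4,800 − £1,758 = £3,042.
Adoption Credit: income exceeds £312,500 by £16,100, which is 21 full-or-partial £800 increments; reduction = 21 × £20 = £420, leaving £150.
Total: £3,042 + £150 = £3,192.

£3,192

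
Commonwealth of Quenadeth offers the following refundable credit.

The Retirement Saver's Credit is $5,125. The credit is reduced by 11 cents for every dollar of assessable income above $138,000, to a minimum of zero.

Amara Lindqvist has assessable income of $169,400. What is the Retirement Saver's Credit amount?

Retirement Saver's Credit: 11% of the $31,400 excess over $138,000 is $3,454; credit = $5,125 − $3,454 = $1,671.

$1,671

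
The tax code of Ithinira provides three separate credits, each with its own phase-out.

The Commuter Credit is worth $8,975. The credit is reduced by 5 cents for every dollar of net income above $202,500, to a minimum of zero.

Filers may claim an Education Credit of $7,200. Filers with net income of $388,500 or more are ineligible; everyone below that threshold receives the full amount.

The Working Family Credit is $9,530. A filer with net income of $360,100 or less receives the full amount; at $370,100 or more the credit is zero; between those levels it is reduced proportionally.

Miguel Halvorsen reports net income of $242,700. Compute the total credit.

$23,695

Commuter Credit: 5% of the $40,200 excess over $202,500 is $2,010; credit = $8,975 − $2,010 = $6,965.
Education Credit: $242,700 is below the $388,500 cutoff, so the full $7,200 applies.
Working Family Credit: $242,700 is at or below the $360,100 threshold, so the full $9,530 applies.
Total: $6,965 + $7,200 + $9,530 = $23,695.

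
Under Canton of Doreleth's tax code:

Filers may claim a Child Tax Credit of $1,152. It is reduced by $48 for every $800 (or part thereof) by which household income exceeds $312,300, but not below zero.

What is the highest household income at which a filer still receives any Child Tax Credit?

$330,700

After 23 increments the reduction is 23 × $48 = $1,104, leaving $48; one more increment wipes it out. Increment 23 ends at excess 23 × $800 = $18,400, so the highest qualifying income is $312,300 + $18,400 = $330,700.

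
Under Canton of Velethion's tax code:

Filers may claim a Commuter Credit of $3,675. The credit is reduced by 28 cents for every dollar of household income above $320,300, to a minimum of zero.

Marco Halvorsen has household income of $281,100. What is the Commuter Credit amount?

$3,675

Commuter Credit: $281,100 is at or below the $320,300 threshold, so the full $3,675 applies.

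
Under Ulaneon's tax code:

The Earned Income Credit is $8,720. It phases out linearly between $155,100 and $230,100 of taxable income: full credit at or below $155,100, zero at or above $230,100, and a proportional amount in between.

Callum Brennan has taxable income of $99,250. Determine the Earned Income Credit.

$8,720

Earned Income Credit: $99,250 is at or below the $155,100 threshold, so the full $8,720 applies.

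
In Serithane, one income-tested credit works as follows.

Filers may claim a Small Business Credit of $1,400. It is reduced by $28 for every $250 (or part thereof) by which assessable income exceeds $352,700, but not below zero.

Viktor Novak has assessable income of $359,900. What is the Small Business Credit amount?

$588

Small Business Credit: income exceeds $352,700 by $7,200, which is 29 full-or-partial $250 increments; reduction = 29 × $28 = $812, leaving $588.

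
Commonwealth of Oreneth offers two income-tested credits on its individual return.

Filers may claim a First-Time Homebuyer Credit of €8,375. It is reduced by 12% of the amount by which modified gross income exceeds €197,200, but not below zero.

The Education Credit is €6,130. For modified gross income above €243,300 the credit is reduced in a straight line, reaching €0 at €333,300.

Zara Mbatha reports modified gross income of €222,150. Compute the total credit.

First-Time Homebuyer Credit: 12% of the €24,950 excess over €197,200 is €2,994; credit = €8,375 − €2,994 = €5,381.
Education Credit: €222,150 is at or below the €243,300 threshold, so the full €6,130 applies.
Total: €5,381 + €6,130 = €11,511.

€11,511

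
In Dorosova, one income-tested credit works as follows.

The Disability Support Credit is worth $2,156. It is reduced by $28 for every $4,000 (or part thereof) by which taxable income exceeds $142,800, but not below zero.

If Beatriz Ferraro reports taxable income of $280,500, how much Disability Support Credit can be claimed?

$1,176

Disability Support Credit: income exceeds $142,800 by $137,700, which is 35 full-or-partial $4,000 increments; reduction = 35 × $28 = $980, leaving $1,176.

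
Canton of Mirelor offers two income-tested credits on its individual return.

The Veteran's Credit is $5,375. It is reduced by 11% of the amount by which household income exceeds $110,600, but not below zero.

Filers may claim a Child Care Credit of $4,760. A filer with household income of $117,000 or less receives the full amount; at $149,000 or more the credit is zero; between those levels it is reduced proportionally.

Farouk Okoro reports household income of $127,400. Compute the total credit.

Veteran's Credit: 11% of the $16,800 excess over $110,600 is $1,848; credit = $5,375 − $1,848 = $3,527.
Child Care Credit: $127,400 is $10,400 into a $32,000 phase-out range, leaving 21,600/32,000 of the credit: $4,760 × 21,600/32,000 = $3,213.
Total: $3,527 + $3,213 = $6,740.

$6,740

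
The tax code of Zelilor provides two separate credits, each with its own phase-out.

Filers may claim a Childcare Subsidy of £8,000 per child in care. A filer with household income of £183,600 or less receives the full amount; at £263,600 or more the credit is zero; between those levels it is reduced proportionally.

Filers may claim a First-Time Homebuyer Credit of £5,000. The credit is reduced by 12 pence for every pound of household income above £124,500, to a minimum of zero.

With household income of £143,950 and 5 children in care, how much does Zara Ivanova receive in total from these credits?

Childcare Subsidy: base = 5 × £8,000 = £40,000. £143,950 is at or below the £183,600 threshold, so the full £40,000 applies.
First-Time Homebuyer Credit: 12% of the £19,450 excess over £124,500 is £2,334; credit = £5,000 − £2,334 = £2,666.
Total: £40,000 + £2,666 = £42,666.

£42,666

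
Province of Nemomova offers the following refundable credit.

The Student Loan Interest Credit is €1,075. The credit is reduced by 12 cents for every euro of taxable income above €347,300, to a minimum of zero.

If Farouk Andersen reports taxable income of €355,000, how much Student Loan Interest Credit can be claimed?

€151

Student Loan Interest Credit: 12% of the €7,700 excess over €347,300 is €924; credit = €1,075 − €924 = €151.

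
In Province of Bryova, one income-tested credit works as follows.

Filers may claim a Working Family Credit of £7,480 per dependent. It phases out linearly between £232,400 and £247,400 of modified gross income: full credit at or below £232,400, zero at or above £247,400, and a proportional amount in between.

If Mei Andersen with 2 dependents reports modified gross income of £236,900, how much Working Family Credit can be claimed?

£10,472

Working Family Credit: base = 2 × £7,480 = £14,960. £236,900 is £4,500 into a £15,000 phase-out range, leaving 10,500/15,000 of the credit: £14,960 × 10,500/15,000 = £10,472.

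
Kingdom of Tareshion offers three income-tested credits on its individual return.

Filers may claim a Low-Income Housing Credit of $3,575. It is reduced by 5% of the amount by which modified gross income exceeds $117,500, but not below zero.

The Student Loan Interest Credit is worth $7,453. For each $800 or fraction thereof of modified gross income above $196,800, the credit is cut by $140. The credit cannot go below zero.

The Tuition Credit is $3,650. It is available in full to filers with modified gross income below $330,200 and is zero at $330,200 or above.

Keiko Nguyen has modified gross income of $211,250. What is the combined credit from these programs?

$8,443

Low-Income Housing Credit: 5% of the $93,750 excess over $117,500 is $4,687.50 ≥ base, so the credit is $0.
Student Loan Interest Credit: income exceeds $196,800 by $14,450, which is 19 full-or-partial $800 increments; reduction = 19 × $140 = $2,660, leaving $4,793.
Tuition Credit: $211,250 is below the $330,200 cutoff, so the full $3,650 applies.
Total: $0 + $4,793 + $3,650 = $8,443.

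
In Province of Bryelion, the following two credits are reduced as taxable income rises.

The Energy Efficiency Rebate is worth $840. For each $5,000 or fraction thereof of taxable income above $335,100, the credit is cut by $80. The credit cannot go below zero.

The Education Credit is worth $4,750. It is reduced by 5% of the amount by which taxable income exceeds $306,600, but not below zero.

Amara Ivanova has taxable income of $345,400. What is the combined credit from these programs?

Energy Efficiency Rebate: income exceeds $335,100 by $10,300, which is 3 full-or-partial $5,000 increments; reduction = 3 × $80 = $240, leaving $600.
Education Credit: 5% of the $38,800 excess over $306,600 is $1,940; credit = $4,750 − $1,940 = $2,810.
Total: $600 + $2,810 = $3,410.

$3,410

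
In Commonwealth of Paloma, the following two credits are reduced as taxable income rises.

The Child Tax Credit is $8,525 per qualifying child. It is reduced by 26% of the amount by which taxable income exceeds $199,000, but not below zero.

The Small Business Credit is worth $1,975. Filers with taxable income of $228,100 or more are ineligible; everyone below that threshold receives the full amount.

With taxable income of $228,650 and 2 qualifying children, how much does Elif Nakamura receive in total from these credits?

$9,341

Child Tax Credit: base = 2 × $8,525 = $17,050. 26% of the $29,650 excess over $199,000 is $7,709; credit = $17,050 − $7,709 = $9,341.
Small Business Credit: $228,650 meets or exceeds the $228,100 cutoff, so the credit is $0.
Total: $9,341 + $0 = $9,341.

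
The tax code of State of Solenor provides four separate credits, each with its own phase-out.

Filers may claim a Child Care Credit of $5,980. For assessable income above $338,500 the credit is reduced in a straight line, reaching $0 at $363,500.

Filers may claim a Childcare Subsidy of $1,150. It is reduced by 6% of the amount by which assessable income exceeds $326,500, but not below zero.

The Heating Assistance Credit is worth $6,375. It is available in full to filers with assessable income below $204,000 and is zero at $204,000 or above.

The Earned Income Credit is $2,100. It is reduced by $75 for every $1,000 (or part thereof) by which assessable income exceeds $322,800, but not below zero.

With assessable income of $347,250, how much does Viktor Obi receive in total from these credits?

Child Care Credit: $347,250 is $8,750 into a $25,000 phase-out range, leaving 16,250/25,000 of the credit: $5,980 × 16,250/25,000 = $3,887.
Childcare Subsidy: 6% of the $20,750 excess over $326,500 is $1,245 ≥ base, so the credit is $0.
Heating Assistance Credit: $347,250 meets or exceeds the $204,000 cutoff, so the credit is $0.
Earned Income Credit: income exceeds $322,800 by $24,450, which is 25 full-or-partial $1,000 increments; reduction = 25 × $75 = $1,875, leaving $225.
Total: $3,887 + $0 + $0 + $225 = $4,112.

$4,112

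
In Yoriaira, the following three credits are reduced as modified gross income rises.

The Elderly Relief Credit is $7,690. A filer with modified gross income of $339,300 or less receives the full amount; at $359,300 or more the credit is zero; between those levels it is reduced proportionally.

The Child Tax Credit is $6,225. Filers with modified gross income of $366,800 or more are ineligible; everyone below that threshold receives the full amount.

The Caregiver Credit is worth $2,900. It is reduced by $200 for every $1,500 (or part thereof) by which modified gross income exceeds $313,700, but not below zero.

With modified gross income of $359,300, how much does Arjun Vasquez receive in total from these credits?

$6,225

Elderly Relief Credit: $359,300 is at or above $359,300, so the credit is $0.
Child Tax Credit: $359,300 is below the $366,800 cutoff, so the full $6,225 applies.
Caregiver Credit: income exceeds $313,700 by $45,600 → 31 increments × $200 = $6,200 ≥ base, so the credit is $0.
Total: $0 + $6,225 + $0 = $6,225.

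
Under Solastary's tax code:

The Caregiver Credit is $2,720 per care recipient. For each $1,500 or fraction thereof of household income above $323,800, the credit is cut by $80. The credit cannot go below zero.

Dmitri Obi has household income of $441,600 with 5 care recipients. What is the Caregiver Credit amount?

Caregiver Credit: base = 5 × $2,720 = $13,600. income exceeds $323,800 by $117,800, which is 79 full-or-partial $1,500 increments; reduction = 79 × $80 = $6,320, leaving $7,280.

$7,280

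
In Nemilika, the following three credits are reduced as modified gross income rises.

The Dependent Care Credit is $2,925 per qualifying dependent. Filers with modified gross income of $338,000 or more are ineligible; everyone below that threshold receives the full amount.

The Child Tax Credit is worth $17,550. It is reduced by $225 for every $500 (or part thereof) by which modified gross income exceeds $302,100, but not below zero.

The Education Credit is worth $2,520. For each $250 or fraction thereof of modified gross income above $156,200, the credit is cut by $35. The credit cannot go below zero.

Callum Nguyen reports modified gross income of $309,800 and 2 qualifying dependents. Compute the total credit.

$19,800

Dependent Care Credit: base = 2 × $2,925 = $5,850. $309,800 is below the $338,000 cutoff, so the full $5,850 applies.
Child Tax Credit: income exceeds $302,100 by $7,700, which is 16 full-or-partial $500 increments; reduction = 16 × $225 = $3,600, leaving $13,950.
Education Credit: income exceeds $156,200 by $153,600 → 615 increments × $35 = $21,525 ≥ base, so the credit is $0.
Total: $5,850 + $13,950 + $0 = $19,800.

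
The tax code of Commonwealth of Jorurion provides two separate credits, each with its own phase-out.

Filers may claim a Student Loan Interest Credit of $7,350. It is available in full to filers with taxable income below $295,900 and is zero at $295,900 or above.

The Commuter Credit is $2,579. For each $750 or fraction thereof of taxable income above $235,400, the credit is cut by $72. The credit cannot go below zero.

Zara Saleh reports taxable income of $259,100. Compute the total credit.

$7,625

Student Loan Interest Credit: $259,100 is below the $295,900 cutoff, so the full $7,350 applies.
Commuter Credit: income exceeds $235,400 by $23,700, which is 32 full-or-partial $750 increments; reduction = 32 × $72 = $2,304, leaving $275.
Total: $7,350 + $275 = $7,625.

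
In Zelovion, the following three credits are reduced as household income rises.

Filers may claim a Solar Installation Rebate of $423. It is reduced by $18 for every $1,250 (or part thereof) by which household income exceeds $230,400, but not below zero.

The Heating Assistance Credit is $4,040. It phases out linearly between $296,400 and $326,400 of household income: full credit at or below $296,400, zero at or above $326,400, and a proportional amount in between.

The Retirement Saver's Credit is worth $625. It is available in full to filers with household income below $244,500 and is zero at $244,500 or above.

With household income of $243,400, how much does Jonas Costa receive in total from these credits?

$4,890

Solar Installation Rebate: income exceeds $230,400 by $13,000, which is 11 full-or-partial $1,250 increments; reduction = 11 × $18 = $198, leaving $225.
Heating Assistance Credit: $243,400 is at or below the $296,400 threshold, so the full $4,040 applies.
Retirement Saver's Credit: $243,400 is below the $244,500 cutoff, so the full $625 applies.
Total: $225 + $4,040 + $625 = $4,890.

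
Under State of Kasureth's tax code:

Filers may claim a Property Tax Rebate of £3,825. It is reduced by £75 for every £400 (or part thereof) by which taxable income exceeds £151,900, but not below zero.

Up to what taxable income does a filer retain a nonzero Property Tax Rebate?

£171,900

After 50 increments the reduction is 50 × £75 = £3,750, leaving £75; one more increment wipes it out. Increment 50 ends at excess 50 × £400 = £20,000, so the highest qualifying income is £151,900 + £20,000 = £171,900.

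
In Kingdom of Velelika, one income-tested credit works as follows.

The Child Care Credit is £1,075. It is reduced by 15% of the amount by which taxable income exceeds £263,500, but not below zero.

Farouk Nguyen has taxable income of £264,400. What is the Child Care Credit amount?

£940

Child Care Credit: 15% of the £900 excess over £263,500 is £135; credit = £1,075 − £135 = £940.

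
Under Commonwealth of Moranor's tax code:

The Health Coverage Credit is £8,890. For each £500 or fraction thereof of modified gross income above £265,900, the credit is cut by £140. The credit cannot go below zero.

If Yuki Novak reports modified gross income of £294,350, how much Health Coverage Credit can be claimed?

£910

Health Coverage Credit: income exceeds £265,900 by £28,450, which is 57 full-or-partial £500 increments; reduction = 57 × £140 = £7,980, leaving £910.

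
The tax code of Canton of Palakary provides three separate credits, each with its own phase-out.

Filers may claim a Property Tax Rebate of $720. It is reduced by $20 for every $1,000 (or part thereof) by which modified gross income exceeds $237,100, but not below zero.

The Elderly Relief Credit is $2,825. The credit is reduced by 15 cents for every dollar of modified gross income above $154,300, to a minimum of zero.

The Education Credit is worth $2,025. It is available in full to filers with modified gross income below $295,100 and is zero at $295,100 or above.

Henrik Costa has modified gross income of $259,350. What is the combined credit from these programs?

$2,285

Property Tax Rebate: income exceeds $237,100 by $22,250, which is 23 full-or-partial $1,000 increments; reduction = 23 × $20 = $460, leaving $260.
Elderly Relief Credit: 15% of the $105,050 excess over $154,300 is $15,757.50 ≥ base, so the credit is $0.
Education Credit: $259,350 is below the $295,100 cutoff, so the full $2,025 applies.
Total: $260 + $0 + $2,025 = $2,285.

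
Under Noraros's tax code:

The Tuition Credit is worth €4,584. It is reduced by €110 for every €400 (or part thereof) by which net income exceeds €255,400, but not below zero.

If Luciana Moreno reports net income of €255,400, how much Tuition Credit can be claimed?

€4,584

Tuition Credit: €255,400 is at or below the €255,400 threshold, so the full €4,584 applies.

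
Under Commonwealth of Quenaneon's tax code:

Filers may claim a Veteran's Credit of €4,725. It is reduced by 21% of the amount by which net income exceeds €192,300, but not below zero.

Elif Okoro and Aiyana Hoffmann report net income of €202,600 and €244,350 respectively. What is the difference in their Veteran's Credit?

Elif (€202,600): Veteran's Credit: 21% of the €10,300 excess over €192,300 is €2,163; credit = €4,725 − €2,163 = €2,562.
Aiyana (€244,350): Veteran's Credit: 21% of the €52,050 excess over €192,300 is €10,930.50 ≥ base, so the credit is €0.
Difference: |€2,562 − €0| = €2,562.

€2,562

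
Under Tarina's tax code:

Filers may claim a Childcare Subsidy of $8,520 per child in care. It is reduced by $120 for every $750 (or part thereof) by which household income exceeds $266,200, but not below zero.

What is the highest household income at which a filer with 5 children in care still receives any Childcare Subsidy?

Full credit = 5 × $8,520 = $42,600.
After 354 increments the reduction is 354 × $120 = $42,480, leaving $120; one more increment wipes it out. Increment 354 ends at excess 354 × $750 = $265,500, so the highest qualifying income is $266,200 + $265,500 = $531,700.

$531,700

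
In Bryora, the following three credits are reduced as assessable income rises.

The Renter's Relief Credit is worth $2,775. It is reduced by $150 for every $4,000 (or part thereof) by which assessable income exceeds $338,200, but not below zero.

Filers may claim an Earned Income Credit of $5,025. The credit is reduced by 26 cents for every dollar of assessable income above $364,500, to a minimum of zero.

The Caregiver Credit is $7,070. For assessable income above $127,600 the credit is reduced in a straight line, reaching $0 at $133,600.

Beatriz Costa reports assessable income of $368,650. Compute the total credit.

$5,521

Renter's Relief Credit: income exceeds $338,200 by $30,450, which is 8 full-or-partial $4,000 increments; reduction = 8 × $150 = $1,200, leaving $1,575.
Earned Income Credit: 26% of the $4,150 excess over $364,500 is $1,079; credit = $5,025 − $1,079 = $3,946.
Caregiver Credit: $368,650 is at or above $133,600, so the credit is $0.
Total: $1,575 + $3,946 + $0 = $5,521.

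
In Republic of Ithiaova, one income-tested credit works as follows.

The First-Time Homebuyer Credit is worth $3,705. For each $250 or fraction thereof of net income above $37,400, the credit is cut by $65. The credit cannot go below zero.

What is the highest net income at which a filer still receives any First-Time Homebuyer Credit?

$51,400

After 56 increments the reduction is 56 × $65 = $3,640, leaving $65; one more increment wipes it out. Increment 56 ends at excess 56 × $250 = $14,000, so the highest qualifying income is $37,400 + $14,000 = $51,400.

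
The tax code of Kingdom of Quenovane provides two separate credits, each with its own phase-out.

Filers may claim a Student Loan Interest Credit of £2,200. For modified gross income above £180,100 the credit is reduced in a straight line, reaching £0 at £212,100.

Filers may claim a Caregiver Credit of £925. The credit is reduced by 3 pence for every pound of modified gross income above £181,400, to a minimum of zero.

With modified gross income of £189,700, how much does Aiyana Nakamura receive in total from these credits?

Student Loan Interest Credit: £189,700 is £9,600 into a £32,000 phase-out range, leaving 22,400/32,000 of the credit: £2,200 × 22,400/32,000 = £1,540.
Caregiver Credit: 3% of the £8,300 excess over £181,400 is £249; credit = £925 − £249 = £676.
Total: £1,540 + £676 = £2,216.

£2,216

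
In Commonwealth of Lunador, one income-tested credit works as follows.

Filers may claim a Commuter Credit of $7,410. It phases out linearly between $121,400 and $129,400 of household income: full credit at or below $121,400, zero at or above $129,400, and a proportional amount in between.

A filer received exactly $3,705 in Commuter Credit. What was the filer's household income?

$125,400

$3,705 is 3,705/7,410 of the full $7,410, so 3,705/7,410 of the $8,000 range has been used: income = $121,400 + $8,000 × 3,705/7,410 = $125,400.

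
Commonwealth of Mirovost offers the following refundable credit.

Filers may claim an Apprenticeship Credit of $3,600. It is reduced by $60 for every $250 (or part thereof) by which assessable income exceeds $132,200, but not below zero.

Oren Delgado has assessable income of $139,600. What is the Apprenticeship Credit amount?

Apprenticeship Credit: income exceeds $132,200 by $7,400, which is 30 full-or-partial $250 increments; reduction = 30 × $60 = $1,800, leaving $1,800.

$1,800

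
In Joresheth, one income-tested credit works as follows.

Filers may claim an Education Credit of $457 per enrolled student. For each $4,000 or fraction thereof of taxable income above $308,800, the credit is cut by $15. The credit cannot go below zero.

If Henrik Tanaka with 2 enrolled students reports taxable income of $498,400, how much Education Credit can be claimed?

Education Credit: base = 2 × $457 = $914. income exceeds $308,800 by $189,600, which is 48 full-or-partial $4,000 increments; reduction = 48 × $15 = $720, leaving $194.

$194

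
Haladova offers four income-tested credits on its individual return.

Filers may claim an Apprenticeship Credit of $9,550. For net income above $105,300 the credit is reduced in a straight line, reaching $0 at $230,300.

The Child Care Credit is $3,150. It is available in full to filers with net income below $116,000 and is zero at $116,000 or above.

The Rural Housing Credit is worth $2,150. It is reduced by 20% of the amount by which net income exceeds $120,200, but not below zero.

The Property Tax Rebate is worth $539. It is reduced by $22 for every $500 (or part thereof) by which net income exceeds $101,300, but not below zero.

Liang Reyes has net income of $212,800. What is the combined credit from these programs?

$1,337

Apprenticeship Credit: $212,800 is $107,500 into a $125,000 phase-out range, leaving 17,500/125,000 of the credit: $9,550 × 17,500/125,000 = $1,337.
Child Care Credit: $212,800 meets or exceeds the $116,000 cutoff, so the credit is $0.
Rural Housing Credit: 20% of the $92,600 excess over $120,200 is $18,520 ≥ base, so the credit is $0.
Property Tax Rebate: income exceeds $101,300 by $111,500 → 223 increments × $22 = $4,906 ≥ base, so the credit is $0.
Total: $1,337 + $0 + $0 + $0 = $1,337.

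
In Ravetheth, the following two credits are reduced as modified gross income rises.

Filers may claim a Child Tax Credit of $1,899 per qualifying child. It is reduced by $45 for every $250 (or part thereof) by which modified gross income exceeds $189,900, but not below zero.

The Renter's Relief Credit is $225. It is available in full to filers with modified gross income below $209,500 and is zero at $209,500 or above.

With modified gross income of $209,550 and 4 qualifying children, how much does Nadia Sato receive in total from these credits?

Child Tax Credit: base = 4 × $1,899 = $7,596. income exceeds $189,900 by $19,650, which is 79 full-or-partial $250 increments; reduction = 79 × $45 = $3,555, leaving $4,041.
Renter's Relief Credit: $209,550 meets or exceeds the $209,500 cutoff, so the credit is $0.
Total: $4,041 + $0 = $4,041.

$4,041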